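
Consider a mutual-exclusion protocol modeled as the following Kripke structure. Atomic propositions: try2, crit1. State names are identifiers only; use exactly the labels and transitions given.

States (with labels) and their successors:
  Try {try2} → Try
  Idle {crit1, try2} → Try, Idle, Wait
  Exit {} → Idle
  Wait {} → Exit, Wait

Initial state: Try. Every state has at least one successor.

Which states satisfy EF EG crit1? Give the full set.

{Idle, Exit, Wait}

States satisfying EG crit1: {Idle}.
States satisfying EF EG crit1: {Idle, Exit, Wait}.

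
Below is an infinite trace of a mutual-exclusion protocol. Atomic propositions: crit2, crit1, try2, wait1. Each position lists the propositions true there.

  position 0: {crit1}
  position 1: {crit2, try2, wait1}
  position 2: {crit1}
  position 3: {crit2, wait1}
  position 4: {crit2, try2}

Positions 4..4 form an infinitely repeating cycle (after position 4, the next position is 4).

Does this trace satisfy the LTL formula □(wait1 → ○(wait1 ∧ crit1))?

wait1 → ○(wait1 ∧ crit1) must hold at every position from 0 onward. It fails at position 1, so □(wait1 → ○(wait1 ∧ crit1)) is false.
Positions where wait1 holds: 1, 3.
Check ○(wait1 ∧ crit1) at each: 1→fails, 3→fails.

Does not hold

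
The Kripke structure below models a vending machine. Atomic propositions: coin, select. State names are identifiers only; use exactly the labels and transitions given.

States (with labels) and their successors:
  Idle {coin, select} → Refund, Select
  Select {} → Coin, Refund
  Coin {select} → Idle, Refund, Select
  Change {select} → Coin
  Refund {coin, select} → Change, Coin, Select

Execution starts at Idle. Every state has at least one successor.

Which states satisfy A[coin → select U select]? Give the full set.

States satisfying coin → select: {Idle, Select, Coin, Change, Refund}.
States satisfying select: {Idle, Coin, Change, Refund}.
States satisfying A[coin → select U select]: {Idle, Select, Coin, Change, Refund}.

{Idle, Select, Coin, Change, Refund}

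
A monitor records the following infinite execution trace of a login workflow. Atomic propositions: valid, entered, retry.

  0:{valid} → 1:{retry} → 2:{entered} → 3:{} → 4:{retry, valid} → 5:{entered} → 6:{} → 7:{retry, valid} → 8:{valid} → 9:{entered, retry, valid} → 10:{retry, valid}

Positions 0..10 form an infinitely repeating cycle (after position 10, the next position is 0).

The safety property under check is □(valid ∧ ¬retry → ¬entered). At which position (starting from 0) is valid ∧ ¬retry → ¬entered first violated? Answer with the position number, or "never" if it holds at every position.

valid ∧ ¬retry → ¬entered holds at every position 0..10, and those are all the positions the trace ever visits, so the invariant □(valid ∧ ¬retry → ¬entered) is never violated.

never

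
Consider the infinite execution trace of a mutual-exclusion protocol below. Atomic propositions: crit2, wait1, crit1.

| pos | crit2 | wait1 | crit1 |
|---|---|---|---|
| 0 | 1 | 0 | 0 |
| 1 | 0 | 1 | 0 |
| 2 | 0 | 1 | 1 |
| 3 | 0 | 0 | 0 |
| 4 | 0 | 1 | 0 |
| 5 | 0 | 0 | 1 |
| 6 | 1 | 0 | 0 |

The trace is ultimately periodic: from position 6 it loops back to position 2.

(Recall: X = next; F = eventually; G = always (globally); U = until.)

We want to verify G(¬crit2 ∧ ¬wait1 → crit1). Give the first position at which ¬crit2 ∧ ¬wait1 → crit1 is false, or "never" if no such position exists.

3

Check ¬crit2 ∧ ¬wait1 → crit1 at each position in order: 0 ✓, 1 ✓, 2 ✓.
At position 3 the labels are {}, so ¬crit2 ∧ ¬wait1 → crit1 is false there. This is the first violation.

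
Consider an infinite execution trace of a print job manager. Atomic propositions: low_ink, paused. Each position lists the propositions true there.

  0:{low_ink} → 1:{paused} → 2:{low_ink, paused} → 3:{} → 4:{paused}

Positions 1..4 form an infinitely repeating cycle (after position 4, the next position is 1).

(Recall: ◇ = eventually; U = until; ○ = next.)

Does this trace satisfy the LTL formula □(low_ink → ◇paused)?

low_ink → ◇paused holds at every position 0..4, and those are all positions ever visited, so □(low_ink → ◇paused) holds.
Positions where low_ink holds: 0, 2.
Check ◇paused at each: 0→ok, 2→ok.

Yes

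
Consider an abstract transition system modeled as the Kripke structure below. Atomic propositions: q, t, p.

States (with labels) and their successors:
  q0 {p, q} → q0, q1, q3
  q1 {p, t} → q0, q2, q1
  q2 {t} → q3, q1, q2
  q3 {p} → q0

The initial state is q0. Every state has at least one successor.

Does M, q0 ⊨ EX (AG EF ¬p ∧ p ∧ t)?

States satisfying AG EF ¬p ∧ p ∧ t: {q1}.
States satisfying EX (AG EF ¬p ∧ p ∧ t): {q0, q1, q2}.
q0 ∈ Sat(EX (AG EF ¬p ∧ p ∧ t)).

Holds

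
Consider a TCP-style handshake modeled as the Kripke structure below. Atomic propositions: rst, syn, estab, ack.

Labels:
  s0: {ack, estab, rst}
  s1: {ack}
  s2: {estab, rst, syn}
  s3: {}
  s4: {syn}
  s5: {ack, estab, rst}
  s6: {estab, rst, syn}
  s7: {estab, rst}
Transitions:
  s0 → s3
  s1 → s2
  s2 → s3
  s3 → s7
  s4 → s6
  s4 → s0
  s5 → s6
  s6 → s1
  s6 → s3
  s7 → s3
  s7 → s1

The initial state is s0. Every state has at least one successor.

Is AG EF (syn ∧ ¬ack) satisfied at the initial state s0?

Satisfied

States satisfying EF (syn ∧ ¬ack): {s0, s1, s2, s3, s4, s5, s6, s7}.
States satisfying AG EF (syn ∧ ¬ack): {s0, s1, s2, s3, s4, s5, s6, s7}.
Every state reachable from s0 satisfies EF (syn ∧ ¬ack).
s0 ∈ Sat(AG EF (syn ∧ ¬ack)).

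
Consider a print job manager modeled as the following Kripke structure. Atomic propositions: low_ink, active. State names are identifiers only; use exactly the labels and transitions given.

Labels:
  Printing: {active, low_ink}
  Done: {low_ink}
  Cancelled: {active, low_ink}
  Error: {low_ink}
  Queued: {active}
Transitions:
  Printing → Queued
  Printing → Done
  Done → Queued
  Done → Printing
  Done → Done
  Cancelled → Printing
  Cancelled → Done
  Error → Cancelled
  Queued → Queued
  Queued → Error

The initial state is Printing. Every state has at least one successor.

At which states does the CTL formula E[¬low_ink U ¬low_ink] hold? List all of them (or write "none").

States satisfying ¬low_ink: {Queued}.
States satisfying E[¬low_ink U ¬low_ink]: {Queued}.

{Queued}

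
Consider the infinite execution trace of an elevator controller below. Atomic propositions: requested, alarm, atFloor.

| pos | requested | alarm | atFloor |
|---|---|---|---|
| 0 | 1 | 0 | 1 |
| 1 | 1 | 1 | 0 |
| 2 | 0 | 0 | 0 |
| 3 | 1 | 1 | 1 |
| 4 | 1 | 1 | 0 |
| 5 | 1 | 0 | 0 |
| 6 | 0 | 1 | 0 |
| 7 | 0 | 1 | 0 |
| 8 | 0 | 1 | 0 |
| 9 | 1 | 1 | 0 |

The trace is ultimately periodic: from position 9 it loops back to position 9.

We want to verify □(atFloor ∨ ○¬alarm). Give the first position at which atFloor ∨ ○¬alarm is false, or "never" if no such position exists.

Check atFloor ∨ ○¬alarm at each position in order: 0 ✓, 1 ✓.
At position 2 the labels are {} and the next position 3 has {alarm, atFloor, requested}, so atFloor ∨ ○¬alarm is false there. This is the first violation.

2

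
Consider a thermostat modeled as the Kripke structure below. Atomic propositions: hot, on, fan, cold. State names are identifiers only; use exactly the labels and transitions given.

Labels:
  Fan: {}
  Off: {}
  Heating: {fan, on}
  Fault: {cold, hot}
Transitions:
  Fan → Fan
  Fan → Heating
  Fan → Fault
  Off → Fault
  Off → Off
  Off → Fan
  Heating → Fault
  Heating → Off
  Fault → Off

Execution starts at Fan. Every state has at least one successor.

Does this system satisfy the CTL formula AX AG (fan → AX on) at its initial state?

No

States satisfying AG (fan → AX on): ∅.
States satisfying AX AG (fan → AX on): ∅.
Fan ∉ Sat(AX AG (fan → AX on)).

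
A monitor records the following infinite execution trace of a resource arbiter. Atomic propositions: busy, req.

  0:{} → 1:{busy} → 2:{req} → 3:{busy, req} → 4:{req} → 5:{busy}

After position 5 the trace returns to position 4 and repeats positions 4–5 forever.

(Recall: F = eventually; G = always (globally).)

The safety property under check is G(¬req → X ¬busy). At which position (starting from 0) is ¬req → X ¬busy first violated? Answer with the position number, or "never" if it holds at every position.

At position 0 the labels are {} and the next position 1 has {busy}, so ¬req → X ¬busy is false there. This is the first violation.

0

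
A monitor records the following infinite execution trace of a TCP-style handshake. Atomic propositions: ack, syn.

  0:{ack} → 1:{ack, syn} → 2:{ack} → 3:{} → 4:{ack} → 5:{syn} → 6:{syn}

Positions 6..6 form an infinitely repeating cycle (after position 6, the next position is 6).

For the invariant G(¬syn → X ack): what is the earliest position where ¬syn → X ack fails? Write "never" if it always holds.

Check ¬syn → X ack at each position in order: 0 ✓, 1 ✓.
At position 2 the labels are {ack} and the next position 3 has {}, so ¬syn → X ack is false there. This is the first violation.

2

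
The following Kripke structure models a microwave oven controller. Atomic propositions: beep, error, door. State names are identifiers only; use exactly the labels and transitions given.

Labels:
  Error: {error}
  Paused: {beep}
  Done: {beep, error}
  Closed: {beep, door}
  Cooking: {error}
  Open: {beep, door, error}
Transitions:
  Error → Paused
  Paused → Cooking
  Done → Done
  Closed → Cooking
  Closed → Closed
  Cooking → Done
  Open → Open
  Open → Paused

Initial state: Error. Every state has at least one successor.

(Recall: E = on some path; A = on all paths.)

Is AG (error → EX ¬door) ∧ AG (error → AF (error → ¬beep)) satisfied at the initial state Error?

States satisfying error → EX ¬door: {Error, Paused, Done, Closed, Cooking, Open}.
States satisfying AG (error → EX ¬door): {Error, Paused, Done, Closed, Cooking, Open}.
States satisfying error → AF (error → ¬beep): {Error, Paused, Closed, Cooking}.
States satisfying AG (error → AF (error → ¬beep)): ∅.
States satisfying AG (error → EX ¬door) ∧ AG (error → AF (error → ¬beep)): ∅.
Error ∉ Sat(AG (error → EX ¬door) ∧ AG (error → AF (error → ¬beep))).

Does not hold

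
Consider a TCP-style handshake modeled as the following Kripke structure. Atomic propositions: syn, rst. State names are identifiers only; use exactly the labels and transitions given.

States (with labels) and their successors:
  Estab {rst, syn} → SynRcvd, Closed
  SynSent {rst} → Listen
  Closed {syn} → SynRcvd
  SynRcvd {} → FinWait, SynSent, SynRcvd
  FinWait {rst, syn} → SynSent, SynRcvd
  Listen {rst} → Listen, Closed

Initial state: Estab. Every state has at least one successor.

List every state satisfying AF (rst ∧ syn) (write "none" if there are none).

{Estab, FinWait}

States satisfying rst ∧ syn: {Estab, FinWait}.
States satisfying AF (rst ∧ syn): {Estab, FinWait}.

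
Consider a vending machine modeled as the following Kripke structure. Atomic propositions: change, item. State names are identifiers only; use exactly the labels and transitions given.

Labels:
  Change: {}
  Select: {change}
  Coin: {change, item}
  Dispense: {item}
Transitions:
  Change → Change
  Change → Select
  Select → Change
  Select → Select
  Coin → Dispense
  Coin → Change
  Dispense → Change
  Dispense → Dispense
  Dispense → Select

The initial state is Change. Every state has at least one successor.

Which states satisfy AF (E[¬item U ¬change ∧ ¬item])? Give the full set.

States satisfying E[¬item U ¬change ∧ ¬item]: {Change, Select}.
States satisfying AF (E[¬item U ¬change ∧ ¬item]): {Change, Select}.

{Change, Select}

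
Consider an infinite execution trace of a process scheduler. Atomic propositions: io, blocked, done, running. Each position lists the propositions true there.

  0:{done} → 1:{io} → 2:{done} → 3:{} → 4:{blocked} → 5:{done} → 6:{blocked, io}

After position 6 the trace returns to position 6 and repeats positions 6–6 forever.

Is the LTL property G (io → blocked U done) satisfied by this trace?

Violated

io → blocked U done must hold at every position from 0 onward. It fails at position 1, so G (io → blocked U done) is false.
Positions where io holds: 1, 6.
Check blocked U done at each: 1→fails, 6→fails.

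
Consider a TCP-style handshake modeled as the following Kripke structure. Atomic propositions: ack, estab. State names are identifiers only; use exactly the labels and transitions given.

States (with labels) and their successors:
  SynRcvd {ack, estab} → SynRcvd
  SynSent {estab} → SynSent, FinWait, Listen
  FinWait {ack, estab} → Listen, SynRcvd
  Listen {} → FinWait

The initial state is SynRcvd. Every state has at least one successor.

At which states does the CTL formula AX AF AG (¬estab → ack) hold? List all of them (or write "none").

States satisfying AF AG (¬estab → ack): {SynRcvd}.
States satisfying AX AF AG (¬estab → ack): {SynRcvd}.

{SynRcvd}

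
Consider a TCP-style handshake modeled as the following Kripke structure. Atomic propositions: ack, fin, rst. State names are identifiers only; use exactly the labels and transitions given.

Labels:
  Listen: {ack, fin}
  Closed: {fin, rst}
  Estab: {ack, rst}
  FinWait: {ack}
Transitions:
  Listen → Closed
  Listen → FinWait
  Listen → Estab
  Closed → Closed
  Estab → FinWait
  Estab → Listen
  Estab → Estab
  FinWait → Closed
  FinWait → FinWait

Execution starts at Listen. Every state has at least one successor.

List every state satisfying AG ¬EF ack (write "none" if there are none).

{Closed}

States satisfying ¬EF ack: {Closed}.
States satisfying AG ¬EF ack: {Closed}.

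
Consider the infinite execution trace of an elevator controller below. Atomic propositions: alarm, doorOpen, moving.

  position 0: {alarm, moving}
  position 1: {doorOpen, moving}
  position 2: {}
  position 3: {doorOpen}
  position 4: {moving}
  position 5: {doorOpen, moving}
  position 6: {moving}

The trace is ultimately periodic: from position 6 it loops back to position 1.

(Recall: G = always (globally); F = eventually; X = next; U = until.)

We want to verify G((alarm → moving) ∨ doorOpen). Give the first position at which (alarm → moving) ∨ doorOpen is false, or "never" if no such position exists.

never

(alarm → moving) ∨ doorOpen holds at every position 0..6, and those are all the positions the trace ever visits, so the invariant G((alarm → moving) ∨ doorOpen) is never violated.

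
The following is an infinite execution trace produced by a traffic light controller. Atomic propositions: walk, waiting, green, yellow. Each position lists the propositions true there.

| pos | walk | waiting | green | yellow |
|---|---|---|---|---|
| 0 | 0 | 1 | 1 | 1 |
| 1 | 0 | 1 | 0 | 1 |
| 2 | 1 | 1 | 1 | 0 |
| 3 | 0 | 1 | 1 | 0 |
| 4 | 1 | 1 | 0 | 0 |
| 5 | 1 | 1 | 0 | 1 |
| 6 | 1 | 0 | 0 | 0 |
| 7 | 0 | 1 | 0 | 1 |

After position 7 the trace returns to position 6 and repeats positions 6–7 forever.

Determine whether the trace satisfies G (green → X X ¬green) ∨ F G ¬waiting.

green → X X ¬green must hold at every position from 0 onward. It fails at position 0, so G (green → X X ¬green) is false.
Positions where green holds: 0, 2, 3.
Check X X ¬green at each: 0→fails, 2→ok, 3→ok.
G ¬waiting is false at every position 0..7, so it never becomes true and F G ¬waiting fails.
At position 0: G (green → X X ¬green) is false; F G ¬waiting is false; so G (green → X X ¬green) ∨ F G ¬waiting is false.

Does not hold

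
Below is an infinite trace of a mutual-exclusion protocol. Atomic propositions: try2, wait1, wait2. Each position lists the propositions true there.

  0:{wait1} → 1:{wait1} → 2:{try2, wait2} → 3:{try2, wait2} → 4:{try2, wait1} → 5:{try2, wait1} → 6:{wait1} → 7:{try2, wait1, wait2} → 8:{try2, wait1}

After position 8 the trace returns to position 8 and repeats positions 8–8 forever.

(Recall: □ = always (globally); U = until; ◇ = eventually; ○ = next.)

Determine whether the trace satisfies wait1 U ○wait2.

Satisfied

Walking from position 0: ○wait2 first holds at position 1, and wait1 holds at every earlier position along the way, so wait1 U ○wait2 holds.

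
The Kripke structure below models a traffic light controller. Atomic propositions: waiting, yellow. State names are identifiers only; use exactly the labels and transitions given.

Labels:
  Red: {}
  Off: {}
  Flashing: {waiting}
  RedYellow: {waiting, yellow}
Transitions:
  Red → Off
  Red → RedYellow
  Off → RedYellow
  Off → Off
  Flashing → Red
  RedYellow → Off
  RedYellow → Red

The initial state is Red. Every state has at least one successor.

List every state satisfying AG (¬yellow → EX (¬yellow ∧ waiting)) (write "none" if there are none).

States satisfying ¬yellow → EX (¬yellow ∧ waiting): {RedYellow}.
States satisfying AG (¬yellow → EX (¬yellow ∧ waiting)): ∅.

none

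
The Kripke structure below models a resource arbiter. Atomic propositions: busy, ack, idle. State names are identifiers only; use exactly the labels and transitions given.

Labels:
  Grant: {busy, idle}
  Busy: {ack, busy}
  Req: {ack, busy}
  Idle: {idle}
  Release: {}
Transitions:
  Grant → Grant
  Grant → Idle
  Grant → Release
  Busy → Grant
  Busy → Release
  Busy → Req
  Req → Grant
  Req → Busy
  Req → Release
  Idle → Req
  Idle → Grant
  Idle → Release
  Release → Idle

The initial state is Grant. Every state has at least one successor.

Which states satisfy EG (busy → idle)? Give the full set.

{Grant, Idle, Release}

States satisfying busy → idle: {Grant, Idle, Release}.
States satisfying EG (busy → idle): {Grant, Idle, Release}.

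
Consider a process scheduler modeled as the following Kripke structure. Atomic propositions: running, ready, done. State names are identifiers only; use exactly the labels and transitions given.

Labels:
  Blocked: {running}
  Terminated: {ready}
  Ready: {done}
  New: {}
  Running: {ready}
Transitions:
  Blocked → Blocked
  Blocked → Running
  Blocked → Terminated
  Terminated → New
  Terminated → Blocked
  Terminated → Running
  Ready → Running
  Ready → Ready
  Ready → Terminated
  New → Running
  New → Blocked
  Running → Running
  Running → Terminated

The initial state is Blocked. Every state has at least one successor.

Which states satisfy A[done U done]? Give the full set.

{Ready}

States satisfying done: {Ready}.
States satisfying A[done U done]: {Ready}.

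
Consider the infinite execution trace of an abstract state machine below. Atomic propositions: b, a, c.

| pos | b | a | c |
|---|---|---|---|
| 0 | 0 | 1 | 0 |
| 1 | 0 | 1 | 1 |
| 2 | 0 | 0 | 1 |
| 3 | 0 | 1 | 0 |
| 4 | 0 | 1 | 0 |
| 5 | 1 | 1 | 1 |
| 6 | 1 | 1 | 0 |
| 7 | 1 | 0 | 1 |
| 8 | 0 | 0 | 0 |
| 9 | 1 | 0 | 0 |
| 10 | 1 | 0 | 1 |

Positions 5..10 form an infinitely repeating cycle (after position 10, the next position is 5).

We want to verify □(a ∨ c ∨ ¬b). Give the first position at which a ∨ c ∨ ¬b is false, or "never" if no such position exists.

9

Check a ∨ c ∨ ¬b at each position in order: 0 ✓, 1 ✓, 2 ✓, 3 ✓, 4 ✓, 5 ✓, 6 ✓, 7 ✓, 8 ✓.
At position 9 the labels are {b}, so a ∨ c ∨ ¬b is false there. This is the first violation.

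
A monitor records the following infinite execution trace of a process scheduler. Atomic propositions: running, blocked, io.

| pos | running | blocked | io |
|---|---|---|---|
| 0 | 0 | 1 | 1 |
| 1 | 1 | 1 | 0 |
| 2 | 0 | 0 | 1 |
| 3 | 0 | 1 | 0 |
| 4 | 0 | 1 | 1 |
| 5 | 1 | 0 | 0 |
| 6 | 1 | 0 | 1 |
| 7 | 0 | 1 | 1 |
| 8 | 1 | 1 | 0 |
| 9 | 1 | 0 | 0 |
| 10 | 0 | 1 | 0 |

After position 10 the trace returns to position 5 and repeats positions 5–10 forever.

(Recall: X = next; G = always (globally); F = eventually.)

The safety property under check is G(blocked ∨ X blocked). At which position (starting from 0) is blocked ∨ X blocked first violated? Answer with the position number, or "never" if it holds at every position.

Check blocked ∨ X blocked at each position in order: 0 ✓, 1 ✓, 2 ✓, 3 ✓, 4 ✓.
At position 5 the labels are {running} and the next position 6 has {io, running}, so blocked ∨ X blocked is false there. This is the first violation.

5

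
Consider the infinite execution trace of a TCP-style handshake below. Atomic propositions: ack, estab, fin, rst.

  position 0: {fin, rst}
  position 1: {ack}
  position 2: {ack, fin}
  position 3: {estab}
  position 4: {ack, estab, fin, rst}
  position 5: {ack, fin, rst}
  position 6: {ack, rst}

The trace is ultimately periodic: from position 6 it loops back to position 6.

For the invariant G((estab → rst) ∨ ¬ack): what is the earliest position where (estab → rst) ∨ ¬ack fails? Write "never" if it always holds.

(estab → rst) ∨ ¬ack holds at every position 0..6, and those are all the positions the trace ever visits, so the invariant G((estab → rst) ∨ ¬ack) is never violated.

never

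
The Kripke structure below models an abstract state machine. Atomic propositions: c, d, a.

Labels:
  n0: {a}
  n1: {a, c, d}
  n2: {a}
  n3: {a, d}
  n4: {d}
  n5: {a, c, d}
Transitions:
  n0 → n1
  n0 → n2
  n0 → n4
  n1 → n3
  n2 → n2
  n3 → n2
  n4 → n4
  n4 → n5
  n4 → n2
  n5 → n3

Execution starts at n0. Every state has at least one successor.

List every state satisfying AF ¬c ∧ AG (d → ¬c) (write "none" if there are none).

States satisfying ¬c: {n0, n2, n3, n4}.
States satisfying AF ¬c: {n0, n1, n2, n3, n4, n5}.
States satisfying d → ¬c: {n0, n2, n3, n4}.
States satisfying AG (d → ¬c): {n2, n3}.
States satisfying AF ¬c ∧ AG (d → ¬c): {n2, n3}.

{n2, n3}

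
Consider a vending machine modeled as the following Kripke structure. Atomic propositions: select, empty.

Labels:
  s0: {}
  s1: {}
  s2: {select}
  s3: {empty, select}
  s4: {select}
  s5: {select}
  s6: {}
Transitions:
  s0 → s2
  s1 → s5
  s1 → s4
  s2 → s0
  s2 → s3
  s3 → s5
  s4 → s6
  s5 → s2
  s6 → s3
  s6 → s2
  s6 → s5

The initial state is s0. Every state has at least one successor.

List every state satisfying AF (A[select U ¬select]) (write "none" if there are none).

States satisfying A[select U ¬select]: {s0, s1, s4, s6}.
States satisfying AF (A[select U ¬select]): {s0, s1, s4, s6}.

{s0, s1, s4, s6}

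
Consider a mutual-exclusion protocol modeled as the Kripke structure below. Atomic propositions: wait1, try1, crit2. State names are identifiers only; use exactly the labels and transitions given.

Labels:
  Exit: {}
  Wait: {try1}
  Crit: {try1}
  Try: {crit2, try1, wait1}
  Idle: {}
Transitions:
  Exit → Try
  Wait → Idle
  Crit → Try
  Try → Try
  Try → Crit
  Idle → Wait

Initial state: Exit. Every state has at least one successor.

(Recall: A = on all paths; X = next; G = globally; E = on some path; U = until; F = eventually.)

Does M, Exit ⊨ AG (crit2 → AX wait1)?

States satisfying crit2 → AX wait1: {Exit, Wait, Crit, Idle}.
States satisfying AG (crit2 → AX wait1): {Wait, Idle}.
Try is reachable from Exit and violates crit2 → AX wait1, so AG fails at Exit.
Exit ∉ Sat(AG (crit2 → AX wait1)).

No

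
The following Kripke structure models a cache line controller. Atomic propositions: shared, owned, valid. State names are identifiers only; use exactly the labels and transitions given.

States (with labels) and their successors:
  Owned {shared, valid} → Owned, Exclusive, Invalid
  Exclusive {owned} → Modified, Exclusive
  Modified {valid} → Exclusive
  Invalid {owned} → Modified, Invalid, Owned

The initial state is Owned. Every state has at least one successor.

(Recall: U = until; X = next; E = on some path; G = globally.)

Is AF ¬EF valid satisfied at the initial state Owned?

States satisfying ¬EF valid: ∅.
States satisfying AF ¬EF valid: ∅.
There is a path from Owned along which ¬EF valid never holds.
Owned ∉ Sat(AF ¬EF valid).

Does not hold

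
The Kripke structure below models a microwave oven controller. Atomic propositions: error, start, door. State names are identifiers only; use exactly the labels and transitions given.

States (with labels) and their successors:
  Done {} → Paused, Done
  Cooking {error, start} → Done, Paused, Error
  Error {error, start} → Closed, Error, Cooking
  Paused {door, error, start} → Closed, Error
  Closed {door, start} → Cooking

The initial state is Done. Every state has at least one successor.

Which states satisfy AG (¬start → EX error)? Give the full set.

States satisfying ¬start → EX error: {Done, Cooking, Error, Paused, Closed}.
States satisfying AG (¬start → EX error): {Done, Cooking, Error, Paused, Closed}.

{Done, Cooking, Error, Paused, Closed}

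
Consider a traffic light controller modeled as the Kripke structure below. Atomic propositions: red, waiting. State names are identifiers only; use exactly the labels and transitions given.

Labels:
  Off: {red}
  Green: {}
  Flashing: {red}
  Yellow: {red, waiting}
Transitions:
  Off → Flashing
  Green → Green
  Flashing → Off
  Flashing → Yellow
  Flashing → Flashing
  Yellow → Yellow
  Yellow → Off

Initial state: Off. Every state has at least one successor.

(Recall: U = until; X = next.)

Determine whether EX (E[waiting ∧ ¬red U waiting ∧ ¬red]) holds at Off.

No

States satisfying E[waiting ∧ ¬red U waiting ∧ ¬red]: ∅.
States satisfying EX (E[waiting ∧ ¬red U waiting ∧ ¬red]): ∅.
No suitable path/successor from Off witnesses the formula.
Off ∉ Sat(EX (E[waiting ∧ ¬red U waiting ∧ ¬red])).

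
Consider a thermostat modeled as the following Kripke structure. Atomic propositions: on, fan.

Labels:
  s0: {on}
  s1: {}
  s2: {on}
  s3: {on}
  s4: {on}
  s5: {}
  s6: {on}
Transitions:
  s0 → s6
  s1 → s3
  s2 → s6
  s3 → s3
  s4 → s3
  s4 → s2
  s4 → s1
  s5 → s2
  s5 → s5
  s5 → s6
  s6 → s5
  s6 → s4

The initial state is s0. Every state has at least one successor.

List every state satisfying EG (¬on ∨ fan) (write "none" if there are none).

{s5}

States satisfying ¬on ∨ fan: {s1, s5}.
States satisfying EG (¬on ∨ fan): {s5}.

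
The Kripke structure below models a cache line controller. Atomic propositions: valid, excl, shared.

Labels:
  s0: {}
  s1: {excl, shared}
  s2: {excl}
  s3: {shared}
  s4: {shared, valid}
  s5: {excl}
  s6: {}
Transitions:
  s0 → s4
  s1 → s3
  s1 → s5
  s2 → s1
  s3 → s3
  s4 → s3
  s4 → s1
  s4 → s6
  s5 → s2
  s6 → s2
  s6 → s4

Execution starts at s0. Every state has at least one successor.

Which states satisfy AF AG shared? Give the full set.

States satisfying AG shared: {s3}.
States satisfying AF AG shared: {s3}.

{s3}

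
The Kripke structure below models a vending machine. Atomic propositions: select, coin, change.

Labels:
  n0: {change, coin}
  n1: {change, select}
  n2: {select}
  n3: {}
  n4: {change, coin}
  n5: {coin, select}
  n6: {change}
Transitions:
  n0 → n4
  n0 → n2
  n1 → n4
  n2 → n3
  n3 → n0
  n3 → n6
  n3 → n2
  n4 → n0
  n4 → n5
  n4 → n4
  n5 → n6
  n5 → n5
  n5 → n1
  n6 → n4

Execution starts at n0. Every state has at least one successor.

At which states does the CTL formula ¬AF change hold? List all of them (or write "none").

{n2, n3, n5}

States satisfying change: {n0, n1, n4, n6}.
States satisfying AF change: {n0, n1, n4, n6}.
States satisfying ¬AF change: {n2, n3, n5}.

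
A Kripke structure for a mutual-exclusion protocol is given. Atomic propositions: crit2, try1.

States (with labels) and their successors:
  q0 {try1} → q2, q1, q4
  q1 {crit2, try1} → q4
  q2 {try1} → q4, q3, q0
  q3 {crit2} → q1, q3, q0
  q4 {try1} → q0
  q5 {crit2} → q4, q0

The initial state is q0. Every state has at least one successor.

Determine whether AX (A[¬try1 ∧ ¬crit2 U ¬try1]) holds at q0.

States satisfying A[¬try1 ∧ ¬crit2 U ¬try1]: {q3, q5}.
States satisfying AX (A[¬try1 ∧ ¬crit2 U ¬try1]): ∅.
q0 ∉ Sat(AX (A[¬try1 ∧ ¬crit2 U ¬try1])).

Violated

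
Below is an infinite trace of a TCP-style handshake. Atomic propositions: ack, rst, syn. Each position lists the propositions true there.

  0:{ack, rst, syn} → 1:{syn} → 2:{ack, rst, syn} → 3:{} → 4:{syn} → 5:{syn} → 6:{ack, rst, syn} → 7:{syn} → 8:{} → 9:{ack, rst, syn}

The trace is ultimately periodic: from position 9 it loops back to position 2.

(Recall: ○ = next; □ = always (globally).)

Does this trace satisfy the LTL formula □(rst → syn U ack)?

rst → syn U ack holds at every position 0..9, and those are all positions ever visited, so □(rst → syn U ack) holds.
Positions where rst holds: 0, 2, 6, 9.
Check syn U ack at each: 0→ok, 2→ok, 6→ok, 9→ok.

Yes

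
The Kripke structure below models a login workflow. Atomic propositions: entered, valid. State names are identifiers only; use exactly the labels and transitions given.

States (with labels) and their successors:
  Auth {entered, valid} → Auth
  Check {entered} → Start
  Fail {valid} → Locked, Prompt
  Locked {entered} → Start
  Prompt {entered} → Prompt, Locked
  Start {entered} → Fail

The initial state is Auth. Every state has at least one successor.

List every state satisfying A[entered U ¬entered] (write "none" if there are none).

States satisfying entered: {Auth, Check, Locked, Prompt, Start}.
States satisfying ¬entered: {Fail}.
States satisfying A[entered U ¬entered]: {Check, Fail, Locked, Start}.

{Check, Fail, Locked, Start}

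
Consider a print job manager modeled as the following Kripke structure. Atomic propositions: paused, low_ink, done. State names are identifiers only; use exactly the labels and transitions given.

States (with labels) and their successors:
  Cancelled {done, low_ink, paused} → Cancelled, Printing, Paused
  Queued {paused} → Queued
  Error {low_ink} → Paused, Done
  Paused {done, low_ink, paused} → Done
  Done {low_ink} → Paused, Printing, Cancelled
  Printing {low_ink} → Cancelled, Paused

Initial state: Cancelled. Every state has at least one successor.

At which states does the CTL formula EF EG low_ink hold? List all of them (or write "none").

States satisfying EG low_ink: {Cancelled, Error, Paused, Done, Printing}.
States satisfying EF EG low_ink: {Cancelled, Error, Paused, Done, Printing}.

{Cancelled, Error, Paused, Done, Printing}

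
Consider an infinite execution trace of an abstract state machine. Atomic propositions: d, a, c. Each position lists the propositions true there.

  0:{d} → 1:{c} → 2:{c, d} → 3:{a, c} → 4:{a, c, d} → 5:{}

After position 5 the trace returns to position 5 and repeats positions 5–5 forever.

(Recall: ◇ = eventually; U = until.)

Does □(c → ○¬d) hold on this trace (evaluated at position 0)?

c → ○¬d must hold at every position from 0 onward. It fails at position 1, so □(c → ○¬d) is false.
Positions where c holds: 1, 2, 3, 4.
Check ○¬d at each: 1→fails, 2→ok, 3→fails, 4→ok.

No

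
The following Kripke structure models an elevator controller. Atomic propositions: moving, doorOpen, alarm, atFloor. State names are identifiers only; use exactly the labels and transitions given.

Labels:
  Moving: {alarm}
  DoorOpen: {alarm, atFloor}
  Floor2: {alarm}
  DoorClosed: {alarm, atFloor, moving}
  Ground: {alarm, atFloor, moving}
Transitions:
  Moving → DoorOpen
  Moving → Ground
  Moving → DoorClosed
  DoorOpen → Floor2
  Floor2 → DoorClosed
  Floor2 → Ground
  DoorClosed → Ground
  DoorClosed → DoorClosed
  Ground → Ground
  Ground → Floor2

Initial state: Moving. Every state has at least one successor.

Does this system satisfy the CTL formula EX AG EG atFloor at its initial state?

Does not hold

States satisfying AG EG atFloor: ∅.
States satisfying EX AG EG atFloor: ∅.
No suitable path/successor from Moving witnesses the formula.
Moving ∉ Sat(EX AG EG atFloor).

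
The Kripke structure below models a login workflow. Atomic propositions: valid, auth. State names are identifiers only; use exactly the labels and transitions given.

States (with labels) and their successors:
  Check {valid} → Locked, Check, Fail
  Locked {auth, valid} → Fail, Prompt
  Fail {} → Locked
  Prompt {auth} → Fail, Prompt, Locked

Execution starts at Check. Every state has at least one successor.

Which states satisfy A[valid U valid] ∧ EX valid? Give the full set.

States satisfying valid: {Check, Locked}.
States satisfying A[valid U valid]: {Check, Locked}.
States satisfying EX valid: {Check, Fail, Prompt}.
States satisfying A[valid U valid] ∧ EX valid: {Check}.

{Check}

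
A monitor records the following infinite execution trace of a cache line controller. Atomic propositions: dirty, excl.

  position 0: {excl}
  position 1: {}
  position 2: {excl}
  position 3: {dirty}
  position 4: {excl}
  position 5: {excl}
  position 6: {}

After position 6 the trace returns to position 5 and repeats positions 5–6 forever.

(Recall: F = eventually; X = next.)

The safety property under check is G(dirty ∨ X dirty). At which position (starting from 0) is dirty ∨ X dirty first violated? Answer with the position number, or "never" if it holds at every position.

0

At position 0 the labels are {excl} and the next position 1 has {}, so dirty ∨ X dirty is false there. This is the first violation.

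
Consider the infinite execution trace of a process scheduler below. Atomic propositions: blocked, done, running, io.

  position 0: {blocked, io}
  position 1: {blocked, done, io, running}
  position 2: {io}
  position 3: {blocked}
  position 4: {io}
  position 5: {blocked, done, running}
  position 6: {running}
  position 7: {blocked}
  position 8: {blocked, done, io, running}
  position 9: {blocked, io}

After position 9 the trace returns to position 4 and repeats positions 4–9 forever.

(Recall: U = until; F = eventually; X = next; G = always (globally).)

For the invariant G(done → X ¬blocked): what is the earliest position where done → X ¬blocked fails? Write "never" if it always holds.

Check done → X ¬blocked at each position in order: 0 ✓, 1 ✓, 2 ✓, 3 ✓, 4 ✓, 5 ✓, 6 ✓, 7 ✓.
At position 8 the labels are {blocked, done, io, running} and the next position 9 has {blocked, io}, so done → X ¬blocked is false there. This is the first violation.

8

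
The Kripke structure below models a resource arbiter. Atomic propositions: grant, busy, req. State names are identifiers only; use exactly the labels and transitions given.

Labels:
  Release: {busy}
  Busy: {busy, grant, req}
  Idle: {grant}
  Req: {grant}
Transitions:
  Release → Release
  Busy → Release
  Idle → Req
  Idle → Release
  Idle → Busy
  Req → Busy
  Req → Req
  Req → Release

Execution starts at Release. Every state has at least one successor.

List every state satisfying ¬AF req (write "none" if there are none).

States satisfying req: {Busy}.
States satisfying AF req: {Busy}.
States satisfying ¬AF req: {Release, Idle, Req}.

{Release, Idle, Req}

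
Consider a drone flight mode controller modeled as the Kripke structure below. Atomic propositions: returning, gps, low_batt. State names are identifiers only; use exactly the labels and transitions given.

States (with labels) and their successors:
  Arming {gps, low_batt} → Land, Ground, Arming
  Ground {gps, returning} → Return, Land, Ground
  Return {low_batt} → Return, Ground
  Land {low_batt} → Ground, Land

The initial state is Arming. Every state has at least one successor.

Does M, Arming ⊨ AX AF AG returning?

Violated

States satisfying AF AG returning: ∅.
States satisfying AX AF AG returning: ∅.
Arming ∉ Sat(AX AF AG returning).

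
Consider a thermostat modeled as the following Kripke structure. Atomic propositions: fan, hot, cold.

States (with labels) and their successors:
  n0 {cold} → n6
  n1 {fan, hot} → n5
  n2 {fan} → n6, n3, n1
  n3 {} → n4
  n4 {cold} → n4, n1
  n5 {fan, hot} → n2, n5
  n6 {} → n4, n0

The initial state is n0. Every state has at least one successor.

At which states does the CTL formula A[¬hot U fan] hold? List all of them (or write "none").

States satisfying ¬hot: {n0, n2, n3, n4, n6}.
States satisfying fan: {n1, n2, n5}.
States satisfying A[¬hot U fan]: {n1, n2, n5}.

{n1, n2, n5}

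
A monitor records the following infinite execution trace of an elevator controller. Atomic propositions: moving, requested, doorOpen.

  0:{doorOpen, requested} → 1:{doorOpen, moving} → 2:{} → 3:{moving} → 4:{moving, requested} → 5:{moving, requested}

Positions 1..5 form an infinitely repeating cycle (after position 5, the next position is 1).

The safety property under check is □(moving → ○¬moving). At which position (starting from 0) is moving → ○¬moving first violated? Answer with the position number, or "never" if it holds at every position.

3

Check moving → ○¬moving at each position in order: 0 ✓, 1 ✓, 2 ✓.
At position 3 the labels are {moving} and the next position 4 has {moving, requested}, so moving → ○¬moving is false there. This is the first violation.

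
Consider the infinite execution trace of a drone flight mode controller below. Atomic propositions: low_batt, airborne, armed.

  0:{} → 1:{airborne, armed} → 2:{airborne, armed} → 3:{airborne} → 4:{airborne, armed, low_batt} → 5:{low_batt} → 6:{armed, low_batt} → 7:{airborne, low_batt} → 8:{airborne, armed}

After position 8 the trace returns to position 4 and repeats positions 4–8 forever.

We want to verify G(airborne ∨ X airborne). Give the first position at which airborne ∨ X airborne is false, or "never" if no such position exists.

5

Check airborne ∨ X airborne at each position in order: 0 ✓, 1 ✓, 2 ✓, 3 ✓, 4 ✓.
At position 5 the labels are {low_batt} and the next position 6 has {armed, low_batt}, so airborne ∨ X airborne is false there. This is the first violation.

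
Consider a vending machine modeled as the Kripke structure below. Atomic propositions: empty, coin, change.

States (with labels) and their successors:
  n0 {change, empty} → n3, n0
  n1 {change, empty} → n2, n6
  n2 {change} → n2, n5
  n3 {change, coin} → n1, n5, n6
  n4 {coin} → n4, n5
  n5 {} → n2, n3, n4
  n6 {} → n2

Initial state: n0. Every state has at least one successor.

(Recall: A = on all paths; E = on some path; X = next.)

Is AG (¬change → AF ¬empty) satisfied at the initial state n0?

States satisfying ¬change → AF ¬empty: {n0, n1, n2, n3, n4, n5, n6}.
States satisfying AG (¬change → AF ¬empty): {n0, n1, n2, n3, n4, n5, n6}.
Every state reachable from n0 satisfies ¬change → AF ¬empty.
n0 ∈ Sat(AG (¬change → AF ¬empty)).

Satisfied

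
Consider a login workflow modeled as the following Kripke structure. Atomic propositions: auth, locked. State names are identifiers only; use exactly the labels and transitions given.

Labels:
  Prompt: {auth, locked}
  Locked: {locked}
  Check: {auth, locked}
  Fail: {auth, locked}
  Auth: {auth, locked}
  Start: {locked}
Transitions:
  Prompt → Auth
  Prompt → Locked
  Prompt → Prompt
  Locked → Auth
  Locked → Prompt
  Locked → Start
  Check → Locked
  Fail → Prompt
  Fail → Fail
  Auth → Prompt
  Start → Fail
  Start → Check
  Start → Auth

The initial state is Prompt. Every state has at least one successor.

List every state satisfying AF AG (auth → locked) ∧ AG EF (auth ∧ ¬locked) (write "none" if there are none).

none

States satisfying AG (auth → locked): {Prompt, Locked, Check, Fail, Auth, Start}.
States satisfying AF AG (auth → locked): {Prompt, Locked, Check, Fail, Auth, Start}.
States satisfying EF (auth ∧ ¬locked): ∅.
States satisfying AG EF (auth ∧ ¬locked): ∅.
States satisfying AF AG (auth → locked) ∧ AG EF (auth ∧ ¬locked): ∅.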